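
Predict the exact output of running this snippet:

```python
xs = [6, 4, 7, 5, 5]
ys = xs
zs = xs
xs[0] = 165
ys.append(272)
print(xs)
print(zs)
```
[165, 4, 7, 5, 5, 272]
[165, 4, 7, 5, 5, 272]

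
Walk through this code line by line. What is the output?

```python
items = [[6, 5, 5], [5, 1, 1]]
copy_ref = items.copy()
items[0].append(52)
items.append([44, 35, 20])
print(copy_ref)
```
[[6, 5, 5, 52], [5, 1, 1]]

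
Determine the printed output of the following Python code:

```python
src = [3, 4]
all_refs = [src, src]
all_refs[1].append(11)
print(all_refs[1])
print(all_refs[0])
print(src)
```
[3, 4, 11]
[3, 4, 11]
[3, 4, 11]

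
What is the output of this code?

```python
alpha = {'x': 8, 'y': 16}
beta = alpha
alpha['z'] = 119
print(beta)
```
{'x': 8, 'y': 16, 'z': 119}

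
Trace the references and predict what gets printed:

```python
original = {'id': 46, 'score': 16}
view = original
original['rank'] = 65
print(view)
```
{'id': 46, 'score': 16, 'rank': 65}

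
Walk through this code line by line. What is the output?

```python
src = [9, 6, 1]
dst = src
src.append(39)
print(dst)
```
[9, 6, 1, 39]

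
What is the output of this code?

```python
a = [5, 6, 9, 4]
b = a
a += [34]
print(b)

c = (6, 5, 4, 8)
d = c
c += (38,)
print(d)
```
[5, 6, 9, 4, 34]
(6, 5, 4, 8)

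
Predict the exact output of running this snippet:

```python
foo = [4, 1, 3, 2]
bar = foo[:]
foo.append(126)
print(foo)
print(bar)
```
[4, 1, 3, 2, 126]
[4, 1, 3, 2]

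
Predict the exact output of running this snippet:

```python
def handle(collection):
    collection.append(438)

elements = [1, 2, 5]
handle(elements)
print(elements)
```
[1, 2, 5, 438]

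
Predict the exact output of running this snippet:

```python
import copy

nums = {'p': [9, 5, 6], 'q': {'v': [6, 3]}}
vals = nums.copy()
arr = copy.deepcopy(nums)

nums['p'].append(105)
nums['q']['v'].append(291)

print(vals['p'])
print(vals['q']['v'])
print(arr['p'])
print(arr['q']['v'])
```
[9, 5, 6, 105]
[6, 3, 291]
[9, 5, 6]
[6, 3]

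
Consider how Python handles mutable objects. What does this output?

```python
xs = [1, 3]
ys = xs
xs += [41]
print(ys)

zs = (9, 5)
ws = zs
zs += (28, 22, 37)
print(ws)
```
[1, 3, 41]
(9, 5)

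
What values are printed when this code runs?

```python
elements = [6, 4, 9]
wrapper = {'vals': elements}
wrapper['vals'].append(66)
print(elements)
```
[6, 4, 9, 66]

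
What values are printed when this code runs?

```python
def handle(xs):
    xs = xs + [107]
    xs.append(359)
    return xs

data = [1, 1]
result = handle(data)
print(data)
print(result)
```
[1, 1]
[1, 1, 107, 359]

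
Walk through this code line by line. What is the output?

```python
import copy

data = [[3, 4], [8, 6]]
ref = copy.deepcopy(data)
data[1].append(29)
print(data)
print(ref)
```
[[3, 4], [8, 6, 29]]
[[3, 4], [8, 6]]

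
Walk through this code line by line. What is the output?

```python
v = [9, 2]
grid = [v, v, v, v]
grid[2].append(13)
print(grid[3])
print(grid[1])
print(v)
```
[9, 2, 13]
[9, 2, 13]
[9, 2, 13]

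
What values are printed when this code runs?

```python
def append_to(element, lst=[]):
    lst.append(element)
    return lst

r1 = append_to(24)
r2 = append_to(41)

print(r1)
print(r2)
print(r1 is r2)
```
[24, 41]
[24, 41]
True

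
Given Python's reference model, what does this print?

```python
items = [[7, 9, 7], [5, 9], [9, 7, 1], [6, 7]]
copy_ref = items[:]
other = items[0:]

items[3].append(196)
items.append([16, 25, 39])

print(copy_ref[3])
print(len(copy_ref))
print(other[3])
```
[6, 7, 196]
4
[6, 7, 196]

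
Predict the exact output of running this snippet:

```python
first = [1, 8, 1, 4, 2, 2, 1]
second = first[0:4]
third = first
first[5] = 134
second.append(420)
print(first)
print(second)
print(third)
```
[1, 8, 1, 4, 2, 134, 1]
[1, 8, 1, 4, 420]
[1, 8, 1, 4, 2, 134, 1]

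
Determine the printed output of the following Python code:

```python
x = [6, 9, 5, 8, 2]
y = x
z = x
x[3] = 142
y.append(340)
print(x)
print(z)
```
[6, 9, 5, 142, 2, 340]
[6, 9, 5, 142, 2, 340]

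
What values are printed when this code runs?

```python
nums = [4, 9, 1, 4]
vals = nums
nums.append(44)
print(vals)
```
[4, 9, 1, 4, 44]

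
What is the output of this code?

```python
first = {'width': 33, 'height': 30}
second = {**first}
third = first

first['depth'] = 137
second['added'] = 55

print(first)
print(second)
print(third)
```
{'width': 33, 'height': 30, 'depth': 137}
{'width': 33, 'height': 30, 'added': 55}
{'width': 33, 'height': 30, 'depth': 137}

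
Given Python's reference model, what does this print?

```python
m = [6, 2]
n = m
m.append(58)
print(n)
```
[6, 2, 58]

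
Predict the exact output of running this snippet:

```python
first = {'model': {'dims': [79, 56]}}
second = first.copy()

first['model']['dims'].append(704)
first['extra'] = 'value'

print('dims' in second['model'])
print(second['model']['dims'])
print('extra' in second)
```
True
[79, 56, 704]
False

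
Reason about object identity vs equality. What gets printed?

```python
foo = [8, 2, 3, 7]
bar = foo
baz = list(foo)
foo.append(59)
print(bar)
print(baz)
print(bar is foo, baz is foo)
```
[8, 2, 3, 7, 59]
[8, 2, 3, 7]
True False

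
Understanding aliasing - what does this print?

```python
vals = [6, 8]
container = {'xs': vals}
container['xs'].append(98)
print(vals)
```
[6, 8, 98]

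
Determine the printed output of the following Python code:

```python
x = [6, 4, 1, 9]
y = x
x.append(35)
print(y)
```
[6, 4, 1, 9, 35]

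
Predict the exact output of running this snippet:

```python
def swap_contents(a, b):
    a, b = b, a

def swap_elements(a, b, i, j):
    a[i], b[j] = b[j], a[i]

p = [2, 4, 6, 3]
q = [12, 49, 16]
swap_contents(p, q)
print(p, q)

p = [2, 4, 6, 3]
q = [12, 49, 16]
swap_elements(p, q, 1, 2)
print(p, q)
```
[2, 4, 6, 3] [12, 49, 16]
[2, 16, 6, 3] [12, 49, 4]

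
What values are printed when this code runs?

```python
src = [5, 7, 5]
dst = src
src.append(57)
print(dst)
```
[5, 7, 5, 57]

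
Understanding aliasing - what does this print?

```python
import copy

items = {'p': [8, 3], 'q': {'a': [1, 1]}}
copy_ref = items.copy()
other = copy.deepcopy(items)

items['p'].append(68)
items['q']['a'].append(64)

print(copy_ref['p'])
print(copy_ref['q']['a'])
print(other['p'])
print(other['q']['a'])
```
[8, 3, 68]
[1, 1, 64]
[8, 3]
[1, 1]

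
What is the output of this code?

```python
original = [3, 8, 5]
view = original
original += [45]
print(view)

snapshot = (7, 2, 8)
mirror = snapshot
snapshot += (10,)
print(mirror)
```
[3, 8, 5, 45]
(7, 2, 8)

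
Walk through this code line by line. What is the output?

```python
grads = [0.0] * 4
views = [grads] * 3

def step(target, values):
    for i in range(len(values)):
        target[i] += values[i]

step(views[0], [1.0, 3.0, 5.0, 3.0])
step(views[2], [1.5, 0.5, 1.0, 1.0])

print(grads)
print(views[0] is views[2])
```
[2.5, 3.5, 6.0, 4.0]
True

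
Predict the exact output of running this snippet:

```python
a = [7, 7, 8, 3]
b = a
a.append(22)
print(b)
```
[7, 7, 8, 3, 22]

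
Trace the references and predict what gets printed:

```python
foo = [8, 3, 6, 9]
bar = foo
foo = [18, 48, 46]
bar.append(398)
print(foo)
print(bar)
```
[18, 48, 46]
[8, 3, 6, 9, 398]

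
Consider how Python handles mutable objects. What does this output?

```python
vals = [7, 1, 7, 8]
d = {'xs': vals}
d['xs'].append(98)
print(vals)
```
[7, 1, 7, 8, 98]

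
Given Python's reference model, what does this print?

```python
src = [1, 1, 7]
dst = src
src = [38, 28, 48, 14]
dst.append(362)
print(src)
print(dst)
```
[38, 28, 48, 14]
[1, 1, 7, 362]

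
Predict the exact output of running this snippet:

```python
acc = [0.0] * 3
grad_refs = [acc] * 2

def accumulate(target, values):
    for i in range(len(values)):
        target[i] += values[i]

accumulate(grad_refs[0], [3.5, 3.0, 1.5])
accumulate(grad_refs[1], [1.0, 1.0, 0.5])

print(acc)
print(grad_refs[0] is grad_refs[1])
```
[4.5, 4.0, 2.0]
True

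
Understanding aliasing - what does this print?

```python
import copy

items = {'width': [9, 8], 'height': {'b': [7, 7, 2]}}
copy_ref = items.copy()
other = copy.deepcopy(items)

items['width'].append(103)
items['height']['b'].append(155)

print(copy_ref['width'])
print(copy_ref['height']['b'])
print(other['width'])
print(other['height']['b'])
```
[9, 8, 103]
[7, 7, 2, 155]
[9, 8]
[7, 7, 2]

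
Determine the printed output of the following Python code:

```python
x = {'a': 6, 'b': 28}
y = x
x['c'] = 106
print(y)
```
{'a': 6, 'b': 28, 'c': 106}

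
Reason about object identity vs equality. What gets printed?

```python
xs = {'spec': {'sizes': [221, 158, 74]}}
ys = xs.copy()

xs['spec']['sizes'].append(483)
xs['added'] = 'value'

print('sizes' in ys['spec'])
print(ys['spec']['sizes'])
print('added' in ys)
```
True
[221, 158, 74, 483]
False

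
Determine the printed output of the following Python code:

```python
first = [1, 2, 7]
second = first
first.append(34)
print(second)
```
[1, 2, 7, 34]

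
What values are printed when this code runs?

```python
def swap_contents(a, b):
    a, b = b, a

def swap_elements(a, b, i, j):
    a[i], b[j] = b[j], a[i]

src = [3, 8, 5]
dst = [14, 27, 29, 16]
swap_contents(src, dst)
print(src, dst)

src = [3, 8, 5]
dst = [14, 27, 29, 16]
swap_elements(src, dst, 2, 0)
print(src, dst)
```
[3, 8, 5] [14, 27, 29, 16]
[3, 8, 14] [5, 27, 29, 16]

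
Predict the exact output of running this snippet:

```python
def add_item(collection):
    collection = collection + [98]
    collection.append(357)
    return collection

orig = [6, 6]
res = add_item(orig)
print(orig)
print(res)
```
[6, 6]
[6, 6, 98, 357]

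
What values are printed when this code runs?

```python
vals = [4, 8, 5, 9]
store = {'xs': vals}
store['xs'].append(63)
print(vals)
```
[4, 8, 5, 9, 63]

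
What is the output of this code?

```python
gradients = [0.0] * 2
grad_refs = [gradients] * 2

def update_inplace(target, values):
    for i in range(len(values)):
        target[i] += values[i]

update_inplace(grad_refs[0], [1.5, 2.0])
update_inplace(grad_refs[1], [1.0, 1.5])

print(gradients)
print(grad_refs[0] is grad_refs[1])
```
[2.5, 3.5]
True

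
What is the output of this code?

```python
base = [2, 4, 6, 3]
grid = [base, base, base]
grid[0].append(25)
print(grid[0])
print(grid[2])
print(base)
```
[2, 4, 6, 3, 25]
[2, 4, 6, 3, 25]
[2, 4, 6, 3, 25]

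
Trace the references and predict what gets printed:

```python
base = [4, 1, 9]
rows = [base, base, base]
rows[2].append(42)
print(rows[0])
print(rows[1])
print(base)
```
[4, 1, 9, 42]
[4, 1, 9, 42]
[4, 1, 9, 42]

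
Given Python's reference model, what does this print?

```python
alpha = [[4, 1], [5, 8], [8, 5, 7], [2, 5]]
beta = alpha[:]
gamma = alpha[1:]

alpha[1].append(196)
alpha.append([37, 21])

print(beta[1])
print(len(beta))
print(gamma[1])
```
[5, 8, 196]
4
[8, 5, 7]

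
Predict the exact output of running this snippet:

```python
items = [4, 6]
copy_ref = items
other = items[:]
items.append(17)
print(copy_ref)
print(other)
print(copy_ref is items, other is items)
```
[4, 6, 17]
[4, 6]
True False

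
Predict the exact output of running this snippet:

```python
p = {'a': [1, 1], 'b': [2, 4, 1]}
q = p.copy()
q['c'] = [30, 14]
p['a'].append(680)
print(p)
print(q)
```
{'a': [1, 1, 680], 'b': [2, 4, 1]}
{'a': [1, 1, 680], 'b': [2, 4, 1], 'c': [30, 14]}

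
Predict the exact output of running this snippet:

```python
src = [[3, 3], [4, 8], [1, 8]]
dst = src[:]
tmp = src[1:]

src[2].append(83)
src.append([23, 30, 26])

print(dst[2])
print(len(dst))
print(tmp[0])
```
[1, 8, 83]
3
[4, 8]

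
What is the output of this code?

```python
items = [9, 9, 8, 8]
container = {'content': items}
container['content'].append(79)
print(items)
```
[9, 9, 8, 8, 79]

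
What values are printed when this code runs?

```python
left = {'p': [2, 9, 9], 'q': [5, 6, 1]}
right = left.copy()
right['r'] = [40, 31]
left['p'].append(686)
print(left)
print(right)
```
{'p': [2, 9, 9, 686], 'q': [5, 6, 1]}
{'p': [2, 9, 9, 686], 'q': [5, 6, 1], 'r': [40, 31]}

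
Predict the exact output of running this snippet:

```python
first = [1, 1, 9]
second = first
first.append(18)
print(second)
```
[1, 1, 9, 18]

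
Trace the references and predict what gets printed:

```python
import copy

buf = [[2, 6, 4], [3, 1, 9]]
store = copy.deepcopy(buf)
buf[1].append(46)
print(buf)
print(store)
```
[[2, 6, 4], [3, 1, 9, 46]]
[[2, 6, 4], [3, 1, 9]]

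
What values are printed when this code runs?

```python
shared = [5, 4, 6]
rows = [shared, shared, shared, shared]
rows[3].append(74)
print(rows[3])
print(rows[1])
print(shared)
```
[5, 4, 6, 74]
[5, 4, 6, 74]
[5, 4, 6, 74]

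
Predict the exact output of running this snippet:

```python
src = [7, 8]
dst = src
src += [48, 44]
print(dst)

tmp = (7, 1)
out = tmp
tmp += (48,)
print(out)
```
[7, 8, 48, 44]
(7, 1)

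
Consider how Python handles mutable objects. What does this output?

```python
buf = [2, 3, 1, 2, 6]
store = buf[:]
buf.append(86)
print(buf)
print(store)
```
[2, 3, 1, 2, 6, 86]
[2, 3, 1, 2, 6]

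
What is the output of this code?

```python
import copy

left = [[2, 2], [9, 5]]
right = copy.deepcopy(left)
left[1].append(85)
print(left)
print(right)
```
[[2, 2], [9, 5, 85]]
[[2, 2], [9, 5]]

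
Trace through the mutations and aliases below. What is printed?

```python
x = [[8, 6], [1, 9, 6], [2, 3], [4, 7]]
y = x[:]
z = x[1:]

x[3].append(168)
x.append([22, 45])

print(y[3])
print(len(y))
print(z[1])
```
[4, 7, 168]
4
[2, 3]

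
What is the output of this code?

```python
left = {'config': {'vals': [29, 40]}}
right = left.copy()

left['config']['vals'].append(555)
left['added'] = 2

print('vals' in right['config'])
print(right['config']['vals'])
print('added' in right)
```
True
[29, 40, 555]
False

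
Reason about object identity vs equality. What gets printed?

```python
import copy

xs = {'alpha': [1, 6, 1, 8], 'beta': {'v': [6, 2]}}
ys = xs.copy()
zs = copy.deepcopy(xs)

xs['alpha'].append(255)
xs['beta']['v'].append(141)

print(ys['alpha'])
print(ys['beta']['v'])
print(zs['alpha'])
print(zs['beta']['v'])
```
[1, 6, 1, 8, 255]
[6, 2, 141]
[1, 6, 1, 8]
[6, 2]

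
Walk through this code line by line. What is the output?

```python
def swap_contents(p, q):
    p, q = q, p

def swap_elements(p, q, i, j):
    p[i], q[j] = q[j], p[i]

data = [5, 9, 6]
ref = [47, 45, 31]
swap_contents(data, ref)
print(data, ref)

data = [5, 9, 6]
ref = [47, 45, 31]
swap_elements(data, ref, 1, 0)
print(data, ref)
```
[5, 9, 6] [47, 45, 31]
[5, 47, 6] [9, 45, 31]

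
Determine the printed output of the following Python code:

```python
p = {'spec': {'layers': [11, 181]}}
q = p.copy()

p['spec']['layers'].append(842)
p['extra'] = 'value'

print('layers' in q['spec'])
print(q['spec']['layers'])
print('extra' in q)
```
True
[11, 181, 842]
False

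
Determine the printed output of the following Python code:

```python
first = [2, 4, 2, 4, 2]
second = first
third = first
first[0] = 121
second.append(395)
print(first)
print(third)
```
[121, 4, 2, 4, 2, 395]
[121, 4, 2, 4, 2, 395]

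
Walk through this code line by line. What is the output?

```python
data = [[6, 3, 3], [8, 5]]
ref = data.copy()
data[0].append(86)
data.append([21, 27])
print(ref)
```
[[6, 3, 3, 86], [8, 5]]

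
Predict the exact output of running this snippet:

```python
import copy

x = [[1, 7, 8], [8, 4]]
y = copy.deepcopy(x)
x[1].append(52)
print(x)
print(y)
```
[[1, 7, 8], [8, 4, 52]]
[[1, 7, 8], [8, 4]]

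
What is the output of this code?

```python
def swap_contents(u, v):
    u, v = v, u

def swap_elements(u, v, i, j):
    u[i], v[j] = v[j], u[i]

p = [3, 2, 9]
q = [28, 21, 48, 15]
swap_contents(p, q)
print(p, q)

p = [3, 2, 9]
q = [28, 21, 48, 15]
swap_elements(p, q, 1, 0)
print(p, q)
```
[3, 2, 9] [28, 21, 48, 15]
[3, 28, 9] [2, 21, 48, 15]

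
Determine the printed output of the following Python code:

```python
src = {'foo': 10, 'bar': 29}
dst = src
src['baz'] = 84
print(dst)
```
{'foo': 10, 'bar': 29, 'baz': 84}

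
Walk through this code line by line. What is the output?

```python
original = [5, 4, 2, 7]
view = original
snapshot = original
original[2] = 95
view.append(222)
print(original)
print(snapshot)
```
[5, 4, 95, 7, 222]
[5, 4, 95, 7, 222]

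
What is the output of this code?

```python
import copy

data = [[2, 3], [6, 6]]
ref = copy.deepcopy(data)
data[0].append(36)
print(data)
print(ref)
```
[[2, 3, 36], [6, 6]]
[[2, 3], [6, 6]]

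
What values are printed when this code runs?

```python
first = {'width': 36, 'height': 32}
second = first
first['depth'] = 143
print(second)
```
{'width': 36, 'height': 32, 'depth': 143}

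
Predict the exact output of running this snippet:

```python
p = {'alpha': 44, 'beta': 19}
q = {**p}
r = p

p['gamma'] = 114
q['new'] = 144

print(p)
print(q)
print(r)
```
{'alpha': 44, 'beta': 19, 'gamma': 114}
{'alpha': 44, 'beta': 19, 'new': 144}
{'alpha': 44, 'beta': 19, 'gamma': 114}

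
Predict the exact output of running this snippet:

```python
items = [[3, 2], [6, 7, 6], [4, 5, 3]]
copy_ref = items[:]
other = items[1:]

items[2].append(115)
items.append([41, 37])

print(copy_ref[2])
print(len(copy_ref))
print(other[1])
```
[4, 5, 3, 115]
3
[4, 5, 3, 115]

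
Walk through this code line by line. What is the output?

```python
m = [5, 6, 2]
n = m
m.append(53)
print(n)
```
[5, 6, 2, 53]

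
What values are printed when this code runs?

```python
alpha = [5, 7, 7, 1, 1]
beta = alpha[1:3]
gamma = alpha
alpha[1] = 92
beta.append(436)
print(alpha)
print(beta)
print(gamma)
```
[5, 92, 7, 1, 1]
[7, 7, 436]
[5, 92, 7, 1, 1]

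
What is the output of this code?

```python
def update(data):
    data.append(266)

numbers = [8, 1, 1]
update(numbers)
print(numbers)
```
[8, 1, 1, 266]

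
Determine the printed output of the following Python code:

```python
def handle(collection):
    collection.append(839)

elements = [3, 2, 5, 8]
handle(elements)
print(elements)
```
[3, 2, 5, 8, 839]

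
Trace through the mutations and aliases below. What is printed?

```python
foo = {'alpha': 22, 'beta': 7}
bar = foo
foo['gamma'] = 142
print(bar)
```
{'alpha': 22, 'beta': 7, 'gamma': 142}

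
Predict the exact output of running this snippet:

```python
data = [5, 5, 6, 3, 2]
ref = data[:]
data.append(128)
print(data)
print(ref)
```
[5, 5, 6, 3, 2, 128]
[5, 5, 6, 3, 2]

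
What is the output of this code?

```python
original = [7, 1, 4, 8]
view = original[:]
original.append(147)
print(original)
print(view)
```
[7, 1, 4, 8, 147]
[7, 1, 4, 8]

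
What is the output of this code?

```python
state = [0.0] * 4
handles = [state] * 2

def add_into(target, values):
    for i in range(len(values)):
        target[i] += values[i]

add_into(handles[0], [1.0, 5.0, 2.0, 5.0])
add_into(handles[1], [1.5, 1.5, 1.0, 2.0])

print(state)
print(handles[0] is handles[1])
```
[2.5, 6.5, 3.0, 7.0]
True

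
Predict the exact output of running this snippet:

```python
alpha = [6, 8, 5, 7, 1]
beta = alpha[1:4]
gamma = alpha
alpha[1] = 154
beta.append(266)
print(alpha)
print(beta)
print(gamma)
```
[6, 154, 5, 7, 1]
[8, 5, 7, 266]
[6, 154, 5, 7, 1]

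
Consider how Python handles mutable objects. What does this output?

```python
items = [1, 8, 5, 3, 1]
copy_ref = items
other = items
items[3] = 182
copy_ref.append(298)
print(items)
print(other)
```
[1, 8, 5, 182, 1, 298]
[1, 8, 5, 182, 1, 298]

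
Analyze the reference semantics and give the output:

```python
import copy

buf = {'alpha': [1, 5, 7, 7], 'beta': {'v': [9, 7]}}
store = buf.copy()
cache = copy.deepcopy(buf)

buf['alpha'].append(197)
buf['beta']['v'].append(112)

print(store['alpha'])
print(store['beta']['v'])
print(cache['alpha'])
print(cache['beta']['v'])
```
[1, 5, 7, 7, 197]
[9, 7, 112]
[1, 5, 7, 7]
[9, 7]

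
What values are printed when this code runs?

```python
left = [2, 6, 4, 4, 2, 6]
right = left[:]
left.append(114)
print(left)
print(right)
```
[2, 6, 4, 4, 2, 6, 114]
[2, 6, 4, 4, 2, 6]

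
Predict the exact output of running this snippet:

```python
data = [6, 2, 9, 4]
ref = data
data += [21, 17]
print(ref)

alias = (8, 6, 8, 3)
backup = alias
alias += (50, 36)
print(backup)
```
[6, 2, 9, 4, 21, 17]
(8, 6, 8, 3)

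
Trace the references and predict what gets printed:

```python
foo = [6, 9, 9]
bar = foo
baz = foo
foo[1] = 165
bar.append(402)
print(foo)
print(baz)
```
[6, 165, 9, 402]
[6, 165, 9, 402]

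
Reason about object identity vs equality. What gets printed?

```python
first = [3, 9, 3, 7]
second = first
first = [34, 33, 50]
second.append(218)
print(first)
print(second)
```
[34, 33, 50]
[3, 9, 3, 7, 218]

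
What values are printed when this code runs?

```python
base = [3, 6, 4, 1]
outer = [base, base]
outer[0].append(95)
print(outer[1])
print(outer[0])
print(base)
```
[3, 6, 4, 1, 95]
[3, 6, 4, 1, 95]
[3, 6, 4, 1, 95]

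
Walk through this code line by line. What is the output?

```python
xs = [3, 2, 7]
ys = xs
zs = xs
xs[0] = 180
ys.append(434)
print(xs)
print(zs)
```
[180, 2, 7, 434]
[180, 2, 7, 434]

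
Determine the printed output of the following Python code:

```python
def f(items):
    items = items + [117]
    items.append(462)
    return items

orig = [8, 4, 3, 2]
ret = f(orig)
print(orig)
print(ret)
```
[8, 4, 3, 2]
[8, 4, 3, 2, 117, 462]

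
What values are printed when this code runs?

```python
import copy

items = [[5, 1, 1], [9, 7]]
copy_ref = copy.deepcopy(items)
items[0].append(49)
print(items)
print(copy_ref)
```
[[5, 1, 1, 49], [9, 7]]
[[5, 1, 1], [9, 7]]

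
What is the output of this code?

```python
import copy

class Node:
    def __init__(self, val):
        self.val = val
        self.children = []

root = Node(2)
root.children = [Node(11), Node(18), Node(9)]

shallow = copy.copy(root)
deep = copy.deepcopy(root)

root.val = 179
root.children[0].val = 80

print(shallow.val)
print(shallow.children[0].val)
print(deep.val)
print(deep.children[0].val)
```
2
80
2
11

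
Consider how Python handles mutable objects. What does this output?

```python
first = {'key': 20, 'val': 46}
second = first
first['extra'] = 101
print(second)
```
{'key': 20, 'val': 46, 'extra': 101}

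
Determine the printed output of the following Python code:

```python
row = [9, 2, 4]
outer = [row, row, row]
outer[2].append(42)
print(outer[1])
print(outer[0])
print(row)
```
[9, 2, 4, 42]
[9, 2, 4, 42]
[9, 2, 4, 42]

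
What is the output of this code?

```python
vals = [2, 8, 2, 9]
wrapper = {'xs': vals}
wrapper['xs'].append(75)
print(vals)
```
[2, 8, 2, 9, 75]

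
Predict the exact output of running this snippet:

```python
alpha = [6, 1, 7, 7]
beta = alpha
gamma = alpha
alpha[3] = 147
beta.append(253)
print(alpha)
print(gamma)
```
[6, 1, 7, 147, 253]
[6, 1, 7, 147, 253]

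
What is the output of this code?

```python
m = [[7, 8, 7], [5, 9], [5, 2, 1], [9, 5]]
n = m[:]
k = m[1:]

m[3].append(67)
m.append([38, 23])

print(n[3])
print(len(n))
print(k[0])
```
[9, 5, 67]
4
[5, 9]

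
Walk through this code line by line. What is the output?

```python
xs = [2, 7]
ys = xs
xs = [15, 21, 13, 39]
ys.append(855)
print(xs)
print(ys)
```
[15, 21, 13, 39]
[2, 7, 855]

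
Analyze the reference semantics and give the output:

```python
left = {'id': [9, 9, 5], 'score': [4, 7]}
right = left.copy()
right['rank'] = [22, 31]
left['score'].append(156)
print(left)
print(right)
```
{'id': [9, 9, 5], 'score': [4, 7, 156]}
{'id': [9, 9, 5], 'score': [4, 7, 156], 'rank': [22, 31]}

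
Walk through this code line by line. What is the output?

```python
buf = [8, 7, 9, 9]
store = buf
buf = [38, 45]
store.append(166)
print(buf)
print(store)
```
[38, 45]
[8, 7, 9, 9, 166]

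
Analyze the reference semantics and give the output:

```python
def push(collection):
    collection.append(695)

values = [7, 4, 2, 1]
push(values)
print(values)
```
[7, 4, 2, 1, 695]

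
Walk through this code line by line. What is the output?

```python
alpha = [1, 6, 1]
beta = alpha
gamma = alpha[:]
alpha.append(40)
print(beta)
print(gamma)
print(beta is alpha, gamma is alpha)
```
[1, 6, 1, 40]
[1, 6, 1]
True False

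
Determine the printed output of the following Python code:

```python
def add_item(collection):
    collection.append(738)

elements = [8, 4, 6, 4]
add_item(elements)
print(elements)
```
[8, 4, 6, 4, 738]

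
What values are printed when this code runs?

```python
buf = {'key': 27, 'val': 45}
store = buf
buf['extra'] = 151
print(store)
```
{'key': 27, 'val': 45, 'extra': 151}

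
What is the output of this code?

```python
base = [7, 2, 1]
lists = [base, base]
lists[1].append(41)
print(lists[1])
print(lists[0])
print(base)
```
[7, 2, 1, 41]
[7, 2, 1, 41]
[7, 2, 1, 41]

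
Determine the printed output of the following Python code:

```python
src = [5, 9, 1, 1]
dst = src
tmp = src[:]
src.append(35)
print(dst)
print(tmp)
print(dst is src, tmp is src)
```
[5, 9, 1, 1, 35]
[5, 9, 1, 1]
True False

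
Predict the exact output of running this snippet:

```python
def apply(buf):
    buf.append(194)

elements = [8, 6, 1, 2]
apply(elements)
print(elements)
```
[8, 6, 1, 2, 194]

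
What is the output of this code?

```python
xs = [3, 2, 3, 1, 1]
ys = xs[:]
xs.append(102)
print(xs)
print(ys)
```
[3, 2, 3, 1, 1, 102]
[3, 2, 3, 1, 1]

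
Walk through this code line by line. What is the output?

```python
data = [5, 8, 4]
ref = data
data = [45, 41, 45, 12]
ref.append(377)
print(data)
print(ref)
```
[45, 41, 45, 12]
[5, 8, 4, 377]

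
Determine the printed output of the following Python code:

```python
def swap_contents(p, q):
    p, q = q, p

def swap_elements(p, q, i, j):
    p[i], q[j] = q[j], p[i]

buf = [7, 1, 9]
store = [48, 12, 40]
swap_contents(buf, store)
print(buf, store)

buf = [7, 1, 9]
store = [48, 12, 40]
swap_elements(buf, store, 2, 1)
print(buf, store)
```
[7, 1, 9] [48, 12, 40]
[7, 1, 12] [48, 9, 40]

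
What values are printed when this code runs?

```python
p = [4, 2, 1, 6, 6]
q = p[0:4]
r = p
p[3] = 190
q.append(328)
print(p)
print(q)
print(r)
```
[4, 2, 1, 190, 6]
[4, 2, 1, 6, 328]
[4, 2, 1, 190, 6]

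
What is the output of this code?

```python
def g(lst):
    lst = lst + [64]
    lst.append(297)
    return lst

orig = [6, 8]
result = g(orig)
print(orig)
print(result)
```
[6, 8]
[6, 8, 64, 297]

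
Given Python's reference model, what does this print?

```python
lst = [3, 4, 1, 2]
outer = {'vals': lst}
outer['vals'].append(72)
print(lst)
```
[3, 4, 1, 2, 72]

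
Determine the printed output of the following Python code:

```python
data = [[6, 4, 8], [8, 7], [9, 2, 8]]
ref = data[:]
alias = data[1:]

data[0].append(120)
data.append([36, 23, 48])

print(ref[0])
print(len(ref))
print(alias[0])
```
[6, 4, 8, 120]
3
[8, 7]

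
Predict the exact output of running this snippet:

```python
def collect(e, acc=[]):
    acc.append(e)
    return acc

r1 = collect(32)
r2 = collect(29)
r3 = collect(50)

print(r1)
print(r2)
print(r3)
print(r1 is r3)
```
[32, 29, 50]
[32, 29, 50]
[32, 29, 50]
True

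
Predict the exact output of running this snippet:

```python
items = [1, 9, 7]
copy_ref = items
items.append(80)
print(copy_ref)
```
[1, 9, 7, 80]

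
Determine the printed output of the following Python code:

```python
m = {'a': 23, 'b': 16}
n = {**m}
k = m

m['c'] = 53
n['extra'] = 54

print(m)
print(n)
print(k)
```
{'a': 23, 'b': 16, 'c': 53}
{'a': 23, 'b': 16, 'extra': 54}
{'a': 23, 'b': 16, 'c': 53}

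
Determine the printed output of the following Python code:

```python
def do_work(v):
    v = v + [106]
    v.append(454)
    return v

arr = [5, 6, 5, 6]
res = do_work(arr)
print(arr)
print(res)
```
[5, 6, 5, 6]
[5, 6, 5, 6, 106, 454]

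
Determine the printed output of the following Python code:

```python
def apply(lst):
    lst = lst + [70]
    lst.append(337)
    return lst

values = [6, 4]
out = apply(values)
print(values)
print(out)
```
[6, 4]
[6, 4, 70, 337]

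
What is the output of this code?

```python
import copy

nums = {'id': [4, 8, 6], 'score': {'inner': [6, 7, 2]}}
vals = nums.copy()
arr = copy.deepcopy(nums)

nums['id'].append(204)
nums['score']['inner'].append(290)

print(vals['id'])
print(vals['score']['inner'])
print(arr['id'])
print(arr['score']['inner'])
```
[4, 8, 6, 204]
[6, 7, 2, 290]
[4, 8, 6]
[6, 7, 2]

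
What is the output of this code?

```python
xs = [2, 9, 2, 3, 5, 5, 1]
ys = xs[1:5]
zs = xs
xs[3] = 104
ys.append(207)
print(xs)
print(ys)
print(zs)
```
[2, 9, 2, 104, 5, 5, 1]
[9, 2, 3, 5, 207]
[2, 9, 2, 104, 5, 5, 1]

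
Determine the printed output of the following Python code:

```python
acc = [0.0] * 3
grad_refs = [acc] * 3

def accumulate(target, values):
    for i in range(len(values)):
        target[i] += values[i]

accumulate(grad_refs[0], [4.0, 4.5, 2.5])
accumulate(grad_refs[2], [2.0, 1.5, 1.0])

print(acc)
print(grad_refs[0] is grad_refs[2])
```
[6.0, 6.0, 3.5]
True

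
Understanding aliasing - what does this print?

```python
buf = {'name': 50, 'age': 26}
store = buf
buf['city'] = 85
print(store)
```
{'name': 50, 'age': 26, 'city': 85}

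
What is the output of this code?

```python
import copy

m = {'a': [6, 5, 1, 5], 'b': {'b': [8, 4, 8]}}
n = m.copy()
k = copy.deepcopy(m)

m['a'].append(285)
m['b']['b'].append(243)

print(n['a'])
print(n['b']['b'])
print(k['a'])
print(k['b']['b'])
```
[6, 5, 1, 5, 285]
[8, 4, 8, 243]
[6, 5, 1, 5]
[8, 4, 8]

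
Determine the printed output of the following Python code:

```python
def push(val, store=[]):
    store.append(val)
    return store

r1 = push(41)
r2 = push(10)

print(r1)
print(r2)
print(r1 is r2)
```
[41, 10]
[41, 10]
True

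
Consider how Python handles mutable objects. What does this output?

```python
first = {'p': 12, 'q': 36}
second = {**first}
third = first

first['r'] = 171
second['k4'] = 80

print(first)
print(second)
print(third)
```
{'p': 12, 'q': 36, 'r': 171}
{'p': 12, 'q': 36, 'k4': 80}
{'p': 12, 'q': 36, 'r': 171}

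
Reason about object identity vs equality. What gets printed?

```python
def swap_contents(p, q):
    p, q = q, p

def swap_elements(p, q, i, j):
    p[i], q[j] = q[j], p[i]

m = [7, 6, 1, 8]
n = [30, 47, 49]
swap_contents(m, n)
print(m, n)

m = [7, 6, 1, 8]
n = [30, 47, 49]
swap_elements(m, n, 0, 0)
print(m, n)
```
[7, 6, 1, 8] [30, 47, 49]
[30, 6, 1, 8] [7, 47, 49]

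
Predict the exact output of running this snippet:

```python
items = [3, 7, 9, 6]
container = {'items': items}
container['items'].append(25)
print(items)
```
[3, 7, 9, 6, 25]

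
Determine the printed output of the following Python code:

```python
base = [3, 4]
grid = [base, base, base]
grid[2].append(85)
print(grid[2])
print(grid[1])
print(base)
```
[3, 4, 85]
[3, 4, 85]
[3, 4, 85]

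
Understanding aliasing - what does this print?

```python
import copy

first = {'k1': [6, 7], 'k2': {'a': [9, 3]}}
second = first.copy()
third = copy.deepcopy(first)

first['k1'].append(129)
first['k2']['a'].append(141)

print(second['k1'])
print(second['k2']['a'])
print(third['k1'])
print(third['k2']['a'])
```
[6, 7, 129]
[9, 3, 141]
[6, 7]
[9, 3]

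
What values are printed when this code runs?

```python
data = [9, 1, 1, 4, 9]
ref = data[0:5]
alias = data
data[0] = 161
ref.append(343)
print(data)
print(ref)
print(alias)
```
[161, 1, 1, 4, 9]
[9, 1, 1, 4, 9, 343]
[161, 1, 1, 4, 9]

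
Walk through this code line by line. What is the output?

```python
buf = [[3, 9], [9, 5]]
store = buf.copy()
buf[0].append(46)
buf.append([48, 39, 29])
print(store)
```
[[3, 9, 46], [9, 5]]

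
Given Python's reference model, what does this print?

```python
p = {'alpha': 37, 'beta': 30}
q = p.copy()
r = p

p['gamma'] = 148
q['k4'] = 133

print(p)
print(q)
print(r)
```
{'alpha': 37, 'beta': 30, 'gamma': 148}
{'alpha': 37, 'beta': 30, 'k4': 133}
{'alpha': 37, 'beta': 30, 'gamma': 148}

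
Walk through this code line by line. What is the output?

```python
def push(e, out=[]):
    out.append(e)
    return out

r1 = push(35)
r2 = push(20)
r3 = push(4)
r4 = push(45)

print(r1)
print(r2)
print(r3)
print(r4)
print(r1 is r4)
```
[35, 20, 4, 45]
[35, 20, 4, 45]
[35, 20, 4, 45]
[35, 20, 4, 45]
True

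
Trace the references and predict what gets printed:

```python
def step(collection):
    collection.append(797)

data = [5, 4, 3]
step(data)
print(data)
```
[5, 4, 3, 797]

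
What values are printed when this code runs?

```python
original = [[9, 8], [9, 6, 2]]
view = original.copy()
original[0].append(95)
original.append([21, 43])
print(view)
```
[[9, 8, 95], [9, 6, 2]]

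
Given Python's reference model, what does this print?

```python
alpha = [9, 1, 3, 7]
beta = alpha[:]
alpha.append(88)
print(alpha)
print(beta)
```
[9, 1, 3, 7, 88]
[9, 1, 3, 7]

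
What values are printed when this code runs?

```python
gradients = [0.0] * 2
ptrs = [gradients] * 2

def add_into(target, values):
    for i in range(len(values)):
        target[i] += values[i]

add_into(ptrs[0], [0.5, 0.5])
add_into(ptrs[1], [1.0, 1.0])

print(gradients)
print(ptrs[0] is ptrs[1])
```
[1.5, 1.5]
True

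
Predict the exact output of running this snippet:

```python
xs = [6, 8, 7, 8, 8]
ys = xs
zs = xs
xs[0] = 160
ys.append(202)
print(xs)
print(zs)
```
[160, 8, 7, 8, 8, 202]
[160, 8, 7, 8, 8, 202]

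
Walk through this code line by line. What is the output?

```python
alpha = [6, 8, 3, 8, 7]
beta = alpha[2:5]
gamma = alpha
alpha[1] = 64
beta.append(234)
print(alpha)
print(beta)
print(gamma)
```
[6, 64, 3, 8, 7]
[3, 8, 7, 234]
[6, 64, 3, 8, 7]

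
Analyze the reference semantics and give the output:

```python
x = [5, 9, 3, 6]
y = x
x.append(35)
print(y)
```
[5, 9, 3, 6, 35]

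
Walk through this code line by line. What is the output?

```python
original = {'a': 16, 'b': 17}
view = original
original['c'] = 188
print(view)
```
{'a': 16, 'b': 17, 'c': 188}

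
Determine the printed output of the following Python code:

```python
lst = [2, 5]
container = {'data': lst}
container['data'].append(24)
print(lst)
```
[2, 5, 24]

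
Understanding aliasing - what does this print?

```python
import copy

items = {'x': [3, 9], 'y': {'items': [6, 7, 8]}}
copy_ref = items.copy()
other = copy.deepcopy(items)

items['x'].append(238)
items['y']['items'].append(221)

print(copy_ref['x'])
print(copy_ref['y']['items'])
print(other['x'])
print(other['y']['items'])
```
[3, 9, 238]
[6, 7, 8, 221]
[3, 9]
[6, 7, 8]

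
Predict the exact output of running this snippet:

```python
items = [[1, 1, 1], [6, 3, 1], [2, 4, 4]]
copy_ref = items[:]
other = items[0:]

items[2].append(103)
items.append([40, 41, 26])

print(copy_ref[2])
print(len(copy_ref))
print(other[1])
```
[2, 4, 4, 103]
3
[6, 3, 1]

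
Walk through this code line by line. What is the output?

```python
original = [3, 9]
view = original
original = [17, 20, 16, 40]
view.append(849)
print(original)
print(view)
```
[17, 20, 16, 40]
[3, 9, 849]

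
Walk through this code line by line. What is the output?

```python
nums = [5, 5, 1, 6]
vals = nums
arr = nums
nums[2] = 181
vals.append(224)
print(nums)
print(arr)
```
[5, 5, 181, 6, 224]
[5, 5, 181, 6, 224]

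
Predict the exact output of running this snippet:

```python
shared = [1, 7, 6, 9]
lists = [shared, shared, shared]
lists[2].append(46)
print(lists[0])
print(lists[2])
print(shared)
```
[1, 7, 6, 9, 46]
[1, 7, 6, 9, 46]
[1, 7, 6, 9, 46]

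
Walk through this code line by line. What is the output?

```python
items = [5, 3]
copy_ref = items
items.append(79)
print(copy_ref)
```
[5, 3, 79]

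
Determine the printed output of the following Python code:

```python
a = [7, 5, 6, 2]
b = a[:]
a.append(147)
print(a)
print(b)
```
[7, 5, 6, 2, 147]
[7, 5, 6, 2]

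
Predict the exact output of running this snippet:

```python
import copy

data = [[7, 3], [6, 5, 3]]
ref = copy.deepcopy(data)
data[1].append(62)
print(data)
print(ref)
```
[[7, 3], [6, 5, 3, 62]]
[[7, 3], [6, 5, 3]]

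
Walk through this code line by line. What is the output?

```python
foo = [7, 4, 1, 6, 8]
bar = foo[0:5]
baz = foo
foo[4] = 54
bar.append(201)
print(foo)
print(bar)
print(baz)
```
[7, 4, 1, 6, 54]
[7, 4, 1, 6, 8, 201]
[7, 4, 1, 6, 54]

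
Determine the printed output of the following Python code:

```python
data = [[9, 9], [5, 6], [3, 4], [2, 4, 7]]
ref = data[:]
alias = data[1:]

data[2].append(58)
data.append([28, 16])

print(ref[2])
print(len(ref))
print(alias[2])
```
[3, 4, 58]
4
[2, 4, 7]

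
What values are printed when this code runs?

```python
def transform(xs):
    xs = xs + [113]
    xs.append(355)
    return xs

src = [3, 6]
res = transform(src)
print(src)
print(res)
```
[3, 6]
[3, 6, 113, 355]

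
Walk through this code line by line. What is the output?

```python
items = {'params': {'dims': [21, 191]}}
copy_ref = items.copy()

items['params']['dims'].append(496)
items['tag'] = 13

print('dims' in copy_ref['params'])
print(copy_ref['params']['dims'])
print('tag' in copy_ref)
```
True
[21, 191, 496]
False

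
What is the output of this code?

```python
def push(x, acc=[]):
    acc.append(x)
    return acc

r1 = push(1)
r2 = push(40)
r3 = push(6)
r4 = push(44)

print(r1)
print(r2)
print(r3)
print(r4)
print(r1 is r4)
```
[1, 40, 6, 44]
[1, 40, 6, 44]
[1, 40, 6, 44]
[1, 40, 6, 44]
True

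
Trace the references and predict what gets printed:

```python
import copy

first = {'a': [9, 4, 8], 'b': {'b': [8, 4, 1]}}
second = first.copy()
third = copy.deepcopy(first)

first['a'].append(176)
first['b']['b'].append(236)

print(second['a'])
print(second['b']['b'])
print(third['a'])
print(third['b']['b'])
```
[9, 4, 8, 176]
[8, 4, 1, 236]
[9, 4, 8]
[8, 4, 1]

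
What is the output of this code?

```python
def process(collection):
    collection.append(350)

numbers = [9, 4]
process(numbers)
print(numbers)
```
[9, 4, 350]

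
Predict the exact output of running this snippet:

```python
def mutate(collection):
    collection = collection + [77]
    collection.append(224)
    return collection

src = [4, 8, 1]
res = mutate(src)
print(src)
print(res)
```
[4, 8, 1]
[4, 8, 1, 77, 224]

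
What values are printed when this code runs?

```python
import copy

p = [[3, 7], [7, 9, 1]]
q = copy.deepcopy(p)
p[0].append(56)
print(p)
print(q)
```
[[3, 7, 56], [7, 9, 1]]
[[3, 7], [7, 9, 1]]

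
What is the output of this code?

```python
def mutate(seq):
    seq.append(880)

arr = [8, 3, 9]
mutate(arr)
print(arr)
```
[8, 3, 9, 880]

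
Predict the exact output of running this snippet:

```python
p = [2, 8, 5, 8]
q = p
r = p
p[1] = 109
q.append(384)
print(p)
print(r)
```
[2, 109, 5, 8, 384]
[2, 109, 5, 8, 384]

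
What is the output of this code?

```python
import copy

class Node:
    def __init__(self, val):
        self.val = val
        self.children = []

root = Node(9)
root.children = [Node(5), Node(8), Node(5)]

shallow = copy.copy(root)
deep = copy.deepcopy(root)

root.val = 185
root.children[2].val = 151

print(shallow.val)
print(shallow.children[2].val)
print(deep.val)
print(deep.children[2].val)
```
9
151
9
5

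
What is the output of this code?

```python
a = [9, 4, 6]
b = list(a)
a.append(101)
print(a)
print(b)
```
[9, 4, 6, 101]
[9, 4, 6]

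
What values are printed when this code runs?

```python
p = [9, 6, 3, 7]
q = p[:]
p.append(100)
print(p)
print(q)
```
[9, 6, 3, 7, 100]
[9, 6, 3, 7]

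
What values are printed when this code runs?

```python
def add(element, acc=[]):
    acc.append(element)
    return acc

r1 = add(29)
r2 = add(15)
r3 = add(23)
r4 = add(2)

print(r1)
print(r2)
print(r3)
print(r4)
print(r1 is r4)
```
[29, 15, 23, 2]
[29, 15, 23, 2]
[29, 15, 23, 2]
[29, 15, 23, 2]
True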